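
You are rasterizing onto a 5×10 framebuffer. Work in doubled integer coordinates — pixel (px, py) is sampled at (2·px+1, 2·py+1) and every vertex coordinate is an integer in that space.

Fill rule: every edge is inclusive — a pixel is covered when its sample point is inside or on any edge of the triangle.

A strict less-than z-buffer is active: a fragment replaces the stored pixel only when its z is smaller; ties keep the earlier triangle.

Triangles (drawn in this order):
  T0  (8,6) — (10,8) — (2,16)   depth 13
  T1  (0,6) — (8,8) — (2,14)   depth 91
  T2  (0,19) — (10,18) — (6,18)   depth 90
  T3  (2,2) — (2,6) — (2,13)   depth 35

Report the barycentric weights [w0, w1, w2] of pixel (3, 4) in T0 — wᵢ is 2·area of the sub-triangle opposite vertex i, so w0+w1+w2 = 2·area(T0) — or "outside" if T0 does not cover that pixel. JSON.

T0:
  2·area = 32
  edge (8, 6)→(10, 8): d=(2,2) inclusive
  edge (10, 8)→(2, 16): d=(-8,8) inclusive
  edge (2, 16)→(8, 6): d=(6,-10) inclusive
    (1,0)@(3, 1): e=[0,112,-80] → ·  [on edge]
    (2,1)@(5, 3): e=[0,80,-48] → ·  [on edge]
    (3,2)@(7, 5): e=[0,48,-16] → ·  [on edge]
    (4,3)@(9, 7): e=[0,16,16] → #  [on edge]
    (3,4)@(7, 9): e=[8,16,8] → #
    (4,4)@(9, 9): e=[4,0,28] → #  [on edge]
    (2,5)@(5, 11): e=[16,16,0] → #  [on edge]
    (3,5)@(7, 11): e=[12,0,20] → #  [on edge]
    (4,5)@(9, 11): e=[8,-16,40] → ·
    (2,6)@(5, 13): e=[20,0,12] → #  [on edge]
    (3,6)@(7, 13): e=[16,-16,32] → ·
    (1,7)@(3, 15): e=[28,0,4] → #  [on edge]
    (0,8)@(1, 17): e=[36,0,-4] → ·  [on edge]
  covered (7 px):
    · · · · ·
    · · · · ·
    · · · · ·
    · · · · #
    · · · # #
    · · # # ·
    · · # · ·
    · # · · ·
    · · · · ·
    · · · · ·
T1:
  2·area = 60
  edge (0, 6)→(8, 8): d=(8,2) inclusive
  edge (8, 8)→(2, 14): d=(-6,6) inclusive
  edge (2, 14)→(0, 6): d=(-2,-8) inclusive
    (0,3)@(1, 7): e=[6,48,6] → #
    (1,3)@(3, 7): e=[2,36,22] → #
    (2,3)@(5, 7): e=[-2,24,38] → ·
    (4,3)@(9, 7): e=[-10,0,70] → ·  [on edge]
    (0,4)@(1, 9): e=[22,36,2] → #
    (2,4)@(5, 9): e=[14,12,34] → #
    (3,4)@(7, 9): e=[10,0,50] → #  [on edge]
    (4,4)@(9, 9): e=[6,-12,66] → ·
    (0,5)@(1, 11): e=[38,24,-2] → ·
    (1,5)@(3, 11): e=[34,12,14] → #
    (2,5)@(5, 11): e=[30,0,30] → #  [on edge]
    (3,5)@(7, 11): e=[26,-12,46] → ·
    (1,6)@(3, 13): e=[50,0,10] → #  [on edge]
    (0,7)@(1, 15): e=[70,0,-10] → ·  [on edge]
  covered (9 px):
    · · · · ·
    · · · · ·
    · · · · ·
    # # · · ·
    # # # # ·
    · # # · ·
    · # · · ·
    · · · · ·
    · · · · ·
    · · · · ·
T2:
  2·area = 4  (B↔C swapped to make it positive)
  edge (0, 19)→(6, 18): d=(6,-1) inclusive
  edge (6, 18)→(10, 18): d=(4,0) inclusive
  edge (10, 18)→(0, 19): d=(-10,1) inclusive
  covered (0 px):
    · · · · ·
    · · · · ·
    · · · · ·
    · · · · ·
    · · · · ·
    · · · · ·
    · · · · ·
    · · · · ·
    · · · · ·
    · · · · ·
T3:
  degenerate (2·area = 0) — covers nothing

Final: [16,8,8]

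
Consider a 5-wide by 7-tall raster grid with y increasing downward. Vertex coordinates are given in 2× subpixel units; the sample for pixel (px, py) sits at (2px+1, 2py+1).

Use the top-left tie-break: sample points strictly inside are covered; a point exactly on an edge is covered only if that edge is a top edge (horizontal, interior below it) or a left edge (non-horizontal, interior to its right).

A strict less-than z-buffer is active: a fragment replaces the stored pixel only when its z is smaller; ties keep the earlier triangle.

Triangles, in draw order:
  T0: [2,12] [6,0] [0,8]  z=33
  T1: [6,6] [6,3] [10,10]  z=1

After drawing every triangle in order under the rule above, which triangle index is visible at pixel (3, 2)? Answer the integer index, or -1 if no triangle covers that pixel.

T0:
  2·area = 40  (B↔C swapped to make it positive)
  edge (2, 12)→(0, 8): d=(-2,-4) top-left  bias=+0
  edge (0, 8)→(6, 0): d=(6,-8) top-left  bias=+0
  edge (6, 0)→(2, 12): d=(-4,12) right/bottom  bias=-1
    (2,1)@(5, 3): e=[30,10,0] → ·  [on edge]
    (1,2)@(3, 5): e=[18,6,16] → #
    (2,2)@(5, 5): e=[26,22,-8] → ·
    (0,3)@(1, 7): e=[6,2,32] → #
    (2,3)@(5, 7): e=[22,34,-16] → ·
    (0,4)@(1, 9): e=[2,14,24] → #
    (1,4)@(3, 9): e=[10,30,0] → ·  [on edge]
    (0,5)@(1, 11): e=[-2,26,16] → ·
  covered (4 px):
    · · · · ·
    · · · · ·
    · # · · ·
    # # · · ·
    # · · · ·
    · · · · ·
    · · · · ·
T1:
  2·area = 12
  edge (6, 6)→(6, 3): d=(0,-3) top-left  bias=+0
  edge (6, 3)→(10, 10): d=(4,7) right/bottom  bias=-1
  edge (10, 10)→(6, 6): d=(-4,-4) top-left  bias=+0
    (0,0)@(1, 1): e=[-15,27,0] → ·  [on edge]
    (1,1)@(3, 3): e=[-9,21,0] → ·  [on edge]
    (2,2)@(5, 5): e=[-3,15,0] → ·  [on edge]
    (3,2)@(7, 5): e=[3,1,8] → #
    (4,2)@(9, 5): e=[9,-13,16] → ·
    (3,3)@(7, 7): e=[3,9,0] → #  [on edge]
    (4,3)@(9, 7): e=[9,-5,8] → ·
    (3,4)@(7, 9): e=[3,17,-8] → ·
    (4,4)@(9, 9): e=[9,3,0] → #  [on edge]
    (4,5)@(9, 11): e=[9,11,-8] → ·
  covered (3 px):
    · · · · ·
    · · · · ·
    · · · # ·
    · · · # ·
    · · · · #
    · · · · ·
    · · · · ·

Z-buffer (winner per pixel, '.' = empty):
  . . . . .
  . . . . .
  . 0 . 1 .
  0 0 . 1 .
  0 . . . 1
  . . . . .
  . . . . .

Answer: 1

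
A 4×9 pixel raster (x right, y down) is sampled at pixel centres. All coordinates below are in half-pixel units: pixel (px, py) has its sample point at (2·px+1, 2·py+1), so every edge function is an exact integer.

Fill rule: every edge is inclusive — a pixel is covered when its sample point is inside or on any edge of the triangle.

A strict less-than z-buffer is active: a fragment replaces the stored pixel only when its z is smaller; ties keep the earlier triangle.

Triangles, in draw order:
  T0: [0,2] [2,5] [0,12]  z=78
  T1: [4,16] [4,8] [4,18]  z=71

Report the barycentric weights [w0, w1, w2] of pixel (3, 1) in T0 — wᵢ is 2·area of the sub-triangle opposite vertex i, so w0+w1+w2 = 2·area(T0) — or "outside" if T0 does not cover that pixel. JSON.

T0:
  2·area = 20
  edge (0, 2)→(2, 5): d=(2,3) inclusive
  edge (2, 5)→(0, 12): d=(-2,7) inclusive
  edge (0, 12)→(0, 2): d=(0,-10) inclusive
    (0,2)@(1, 5): e=[3,7,10] → █
    (1,2)@(3, 5): e=[-3,-7,30] → ·
    (0,3)@(1, 7): e=[7,3,10] → █
    (1,3)@(3, 7): e=[1,-11,30] → ·
    (0,4)@(1, 9): e=[11,-1,10] → ·
  covered (2 px):
    · · · ·
    · · · ·
    █ · · ·
    █ · · ·
    · · · ·
    · · · ·
    · · · ·
    · · · ·
    · · · ·
T1:
  degenerate (2·area = 0) — covers nothing

Final: "outside"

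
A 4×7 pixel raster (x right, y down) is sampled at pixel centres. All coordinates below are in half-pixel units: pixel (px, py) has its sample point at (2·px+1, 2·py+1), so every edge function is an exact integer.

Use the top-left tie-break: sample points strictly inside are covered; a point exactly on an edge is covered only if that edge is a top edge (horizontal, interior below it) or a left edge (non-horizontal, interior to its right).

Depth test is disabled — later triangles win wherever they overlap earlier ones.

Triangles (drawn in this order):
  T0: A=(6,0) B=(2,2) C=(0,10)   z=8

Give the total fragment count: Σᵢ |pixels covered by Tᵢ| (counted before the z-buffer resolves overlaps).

T0:
  2·area = 28  (B↔C swapped to make it positive)
  edge (6, 0)→(0, 10): d=(-6,10) right/bottom  bias=-1
  edge (0, 10)→(2, 2): d=(2,-8) top-left  bias=+0
  edge (2, 2)→(6, 0): d=(4,-2) top-left  bias=+0
    (2,0)@(5, 1): e=[4,22,2] → X
    (3,0)@(7, 1): e=[-16,38,6] → .
    (1,1)@(3, 3): e=[12,10,6] → X
    (2,1)@(5, 3): e=[-8,26,10] → .
    (1,2)@(3, 5): e=[0,14,14] → .  [on edge]
    (0,3)@(1, 7): e=[8,2,18] → X
    (1,3)@(3, 7): e=[-12,18,22] → .
    (0,4)@(1, 9): e=[-4,6,26] → .
  covered (3 px):
    . . X .
    . X . .
    . . . .
    X . . .
    . . . .
    . . . .
    . . . .

Final: 3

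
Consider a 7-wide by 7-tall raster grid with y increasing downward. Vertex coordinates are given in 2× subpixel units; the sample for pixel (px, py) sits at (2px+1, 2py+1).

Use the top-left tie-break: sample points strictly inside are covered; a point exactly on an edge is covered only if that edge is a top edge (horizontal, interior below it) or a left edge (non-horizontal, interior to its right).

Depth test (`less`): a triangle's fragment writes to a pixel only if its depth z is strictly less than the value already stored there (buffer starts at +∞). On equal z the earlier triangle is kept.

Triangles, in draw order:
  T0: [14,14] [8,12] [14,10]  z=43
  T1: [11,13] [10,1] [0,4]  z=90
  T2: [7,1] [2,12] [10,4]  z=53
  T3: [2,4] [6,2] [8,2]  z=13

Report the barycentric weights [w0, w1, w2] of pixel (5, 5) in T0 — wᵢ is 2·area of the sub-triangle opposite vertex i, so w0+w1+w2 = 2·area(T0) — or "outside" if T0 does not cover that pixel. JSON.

T0:
  2·area = 24
  edge (14, 14)→(8, 12): d=(-6,-2) top-left  bias=+0
  edge (8, 12)→(14, 10): d=(6,-2) top-left  bias=+0
  edge (14, 10)→(14, 14): d=(0,4) right/bottom  bias=-1
    (2,5)@(5, 11): e=[0,-12,36] → ·  [on edge]
    (5,5)@(11, 11): e=[12,0,12] → #  [on edge]
    (6,5)@(13, 11): e=[16,4,4] → #
    (2,6)@(5, 13): e=[-12,0,36] → ·  [on edge]
    (5,6)@(11, 13): e=[0,12,12] → #  [on edge]
  covered (4 px):
    · · · · · · ·
    · · · · · · ·
    · · · · · · ·
    · · · · · · ·
    · · · · · · ·
    · · · · · # #
    · · · · · # #
T1:
  2·area = 123  (B↔C swapped to make it positive)
  edge (11, 13)→(0, 4): d=(-11,-9) top-left  bias=+0
  edge (0, 4)→(10, 1): d=(10,-3) top-left  bias=+0
  edge (10, 1)→(11, 13): d=(1,12) right/bottom  bias=-1
    (2,1)@(5, 3): e=[56,5,62] → #
    (3,1)@(7, 3): e=[74,11,38] → #
    (4,1)@(9, 3): e=[92,17,14] → #
    (5,1)@(11, 3): e=[110,23,-10] → ·
    (1,2)@(3, 5): e=[16,19,88] → #
    (5,2)@(11, 5): e=[88,43,-8] → ·
    (1,3)@(3, 7): e=[-6,39,90] → ·
    (2,3)@(5, 7): e=[12,45,66] → #
    (5,3)@(11, 7): e=[66,63,-6] → ·
    (2,4)@(5, 9): e=[-10,65,68] → ·
    (3,4)@(7, 9): e=[8,71,44] → #
    (5,4)@(11, 9): e=[44,83,-4] → ·
    (5,6)@(11, 13): e=[0,123,0] → ·  [on edge]
  covered (13 px):
    · · · · · · ·
    · · # # # · ·
    · # # # # · ·
    · · # # # · ·
    · · · # # · ·
    · · · · # · ·
    · · · · · · ·
T2:
  2·area = 48  (B↔C swapped to make it positive)
  edge (7, 1)→(10, 4): d=(3,3) right/bottom  bias=-1
  edge (10, 4)→(2, 12): d=(-8,8) right/bottom  bias=-1
  edge (2, 12)→(7, 1): d=(5,-11) top-left  bias=+0
    (3,0)@(7, 1): e=[0,48,0] → ·  [on edge]
    (6,0)@(13, 1): e=[-18,0,66] → ·  [on edge]
    (3,1)@(7, 3): e=[6,32,10] → #
    (4,1)@(9, 3): e=[0,16,32] → ·  [on edge]
    (5,1)@(11, 3): e=[-6,0,54] → ·  [on edge]
    (3,2)@(7, 5): e=[12,16,20] → #
    (4,2)@(9, 5): e=[6,0,42] → ·  [on edge]
    (5,2)@(11, 5): e=[0,-16,64] → ·  [on edge]
    (2,3)@(5, 7): e=[24,16,8] → #
    (3,3)@(7, 7): e=[18,0,30] → ·  [on edge]
    (6,3)@(13, 7): e=[0,-48,96] → ·  [on edge]
    (2,4)@(5, 9): e=[30,0,18] → ·  [on edge]
    (1,5)@(3, 11): e=[42,0,6] → ·  [on edge]
    (0,6)@(1, 13): e=[54,0,-6] → ·  [on edge]
  covered (3 px):
    · · · · · · ·
    · · · # · · ·
    · · · # · · ·
    · · # · · · ·
    · · · · · · ·
    · · · · · · ·
    · · · · · · ·
T3:
  2·area = 4
  edge (2, 4)→(6, 2): d=(4,-2) top-left  bias=+0
  edge (6, 2)→(8, 2): d=(2,0) top-left  bias=+0
  edge (8, 2)→(2, 4): d=(-6,2) right/bottom  bias=-1
    (5,0)@(11, 1): e=[6,-2,0] → ·  [on edge]
    (2,1)@(5, 3): e=[2,2,0] → ·  [on edge]
  covered (0 px):
    · · · · · · ·
    · · · · · · ·
    · · · · · · ·
    · · · · · · ·
    · · · · · · ·
    · · · · · · ·
    · · · · · · ·

Answer: [0,12,12]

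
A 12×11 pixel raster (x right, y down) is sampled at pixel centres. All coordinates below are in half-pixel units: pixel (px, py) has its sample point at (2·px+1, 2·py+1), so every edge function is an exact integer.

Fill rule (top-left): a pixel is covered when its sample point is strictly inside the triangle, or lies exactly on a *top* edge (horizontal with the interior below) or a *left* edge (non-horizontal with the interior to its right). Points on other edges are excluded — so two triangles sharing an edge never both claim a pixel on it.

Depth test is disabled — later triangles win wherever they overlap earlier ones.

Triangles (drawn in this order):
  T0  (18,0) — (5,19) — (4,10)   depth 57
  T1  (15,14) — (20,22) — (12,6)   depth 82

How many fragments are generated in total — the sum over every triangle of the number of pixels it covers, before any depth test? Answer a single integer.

T0:
  2·area = 136
  edge (18, 0)→(5, 19): d=(-13,19) right/bottom  bias=-1
  edge (5, 19)→(4, 10): d=(-1,-9) top-left  bias=+0
  edge (4, 10)→(18, 0): d=(14,-10) top-left  bias=+0
    (1,0)@(3, 1): e=[272,0,-136] → ·  [on edge]
    (8,0)@(17, 1): e=[6,126,4] → #
    (9,0)@(19, 1): e=[-32,144,24] → ·
    (7,1)@(15, 3): e=[18,106,12] → #
    (8,1)@(17, 3): e=[-20,124,32] → ·
    (5,2)@(11, 5): e=[68,68,0] → #  [on edge]
    (6,2)@(13, 5): e=[30,86,20] → #
    (7,2)@(15, 5): e=[-8,104,40] → ·
    (4,3)@(9, 7): e=[80,48,8] → #
    (7,3)@(15, 7): e=[-34,102,68] → ·
    (3,4)@(7, 9): e=[92,28,16] → #
    (6,4)@(13, 9): e=[-22,82,76] → ·
    (2,9)@(5, 19): e=[0,0,136] → ·  [on edge]
  covered (19 px):
    · · · · · · · · # · · ·
    · · · · · · · # · · · ·
    · · · · · # # · · · · ·
    · · · · # # # · · · · ·
    · · · # # # · · · · · ·
    · · # # # · · · · · · ·
    · · # # # · · · · · · ·
    · · # # · · · · · · · ·
    · · # · · · · · · · · ·
    · · · · · · · · · · · ·
    · · · · · · · · · · · ·
T1:
  2·area = 16  (B↔C swapped to make it positive)
  edge (15, 14)→(12, 6): d=(-3,-8) top-left  bias=+0
  edge (12, 6)→(20, 22): d=(8,16) right/bottom  bias=-1
  edge (20, 22)→(15, 14): d=(-5,-8) top-left  bias=+0
    (7,6)@(15, 13): e=[3,8,5] → #
    (8,6)@(17, 13): e=[19,-24,21] → ·
    (7,7)@(15, 15): e=[-3,24,-5] → ·
    (8,8)@(17, 17): e=[7,8,1] → #
    (9,8)@(19, 17): e=[23,-24,17] → ·
    (8,9)@(17, 19): e=[1,24,-9] → ·
  covered (2 px):
    · · · · · · · · · · · ·
    · · · · · · · · · · · ·
    · · · · · · · · · · · ·
    · · · · · · · · · · · ·
    · · · · · · · · · · · ·
    · · · · · · · · · · · ·
    · · · · · · · # · · · ·
    · · · · · · · · · · · ·
    · · · · · · · · # · · ·
    · · · · · · · · · · · ·
    · · · · · · · · · · · ·

Final: 21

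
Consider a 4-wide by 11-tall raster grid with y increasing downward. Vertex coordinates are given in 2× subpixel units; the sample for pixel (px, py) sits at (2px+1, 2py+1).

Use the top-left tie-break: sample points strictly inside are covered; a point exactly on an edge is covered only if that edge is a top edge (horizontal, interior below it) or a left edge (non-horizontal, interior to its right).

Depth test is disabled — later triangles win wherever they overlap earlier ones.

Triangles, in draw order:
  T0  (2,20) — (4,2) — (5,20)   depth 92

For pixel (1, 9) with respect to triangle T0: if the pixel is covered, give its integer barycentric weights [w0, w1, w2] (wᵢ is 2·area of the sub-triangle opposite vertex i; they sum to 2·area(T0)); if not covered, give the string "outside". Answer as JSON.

T0:
  2·area = 54
  edge (2, 20)→(4, 2): d=(2,-18) top-left  bias=+0
  edge (4, 2)→(5, 20): d=(1,18) right/bottom  bias=-1
  edge (5, 20)→(2, 20): d=(-3,0) right/bottom  bias=-1
    (1,5)@(3, 11): e=[0,27,27] → X  [on edge]
    (2,5)@(5, 11): e=[36,-9,27] → .
    (1,6)@(3, 13): e=[4,29,21] → X
    (2,6)@(5, 13): e=[40,-7,21] → .
    (1,7)@(3, 15): e=[8,31,15] → X
    (2,7)@(5, 15): e=[44,-5,15] → .
    (1,8)@(3, 17): e=[12,33,9] → X
    (2,8)@(5, 17): e=[48,-3,9] → .
    (1,9)@(3, 19): e=[16,35,3] → X
    (2,9)@(5, 19): e=[52,-1,3] → .
    (1,10)@(3, 21): e=[20,37,-3] → .
  covered (5 px):
    . . . .
    . . . .
    . . . .
    . . . .
    . . . .
    . X . .
    . X . .
    . X . .
    . X . .
    . X . .
    . . . .

Final: [35,3,16]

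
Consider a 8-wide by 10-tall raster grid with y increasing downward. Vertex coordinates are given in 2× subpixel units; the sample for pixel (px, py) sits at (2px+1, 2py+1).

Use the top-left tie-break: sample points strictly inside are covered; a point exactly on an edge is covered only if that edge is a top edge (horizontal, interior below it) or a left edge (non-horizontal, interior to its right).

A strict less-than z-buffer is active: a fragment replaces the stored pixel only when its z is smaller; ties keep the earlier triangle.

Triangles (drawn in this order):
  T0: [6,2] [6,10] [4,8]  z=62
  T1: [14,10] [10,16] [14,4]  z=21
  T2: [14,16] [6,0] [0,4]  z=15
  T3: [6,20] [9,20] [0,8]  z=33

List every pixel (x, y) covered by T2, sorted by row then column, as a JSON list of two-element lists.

T0:
  2·area = 16
  edge (6, 2)→(6, 10): d=(0,8) right/bottom  bias=-1
  edge (6, 10)→(4, 8): d=(-2,-2) top-left  bias=+0
  edge (4, 8)→(6, 2): d=(2,-6) top-left  bias=+0
    (0,2)@(1, 5): e=[40,0,-24] → ·  [on edge]
    (2,2)@(5, 5): e=[8,8,0] → #  [on edge]
    (3,2)@(7, 5): e=[-8,12,12] → ·
    (1,3)@(3, 7): e=[24,0,-8] → ·  [on edge]
    (2,3)@(5, 7): e=[8,4,4] → #
    (3,3)@(7, 7): e=[-8,8,16] → ·
    (2,4)@(5, 9): e=[8,0,8] → #  [on edge]
    (3,4)@(7, 9): e=[-8,4,20] → ·
    (1,5)@(3, 11): e=[24,-8,0] → ·  [on edge]
    (2,5)@(5, 11): e=[8,-4,12] → ·
    (3,5)@(7, 11): e=[-8,0,24] → ·  [on edge]
    (4,6)@(9, 13): e=[-24,0,40] → ·  [on edge]
    (5,7)@(11, 15): e=[-40,0,56] → ·  [on edge]
    (0,8)@(1, 17): e=[40,-24,0] → ·  [on edge]
    (6,8)@(13, 17): e=[-56,0,72] → ·  [on edge]
    (7,9)@(15, 19): e=[-72,0,88] → ·  [on edge]
  covered (3 px):
    · · · · · · · ·
    · · · · · · · ·
    · · # · · · · ·
    · · # · · · · ·
    · · # · · · · ·
    · · · · · · · ·
    · · · · · · · ·
    · · · · · · · ·
    · · · · · · · ·
    · · · · · · · ·
T1:
  2·area = 24
  edge (14, 10)→(10, 16): d=(-4,6) right/bottom  bias=-1
  edge (10, 16)→(14, 4): d=(4,-12) top-left  bias=+0
  edge (14, 4)→(14, 10): d=(0,6) right/bottom  bias=-1
    (7,0)@(15, 1): e=[30,0,-6] → ·  [on edge]
    (6,3)@(13, 7): e=[18,0,6] → #  [on edge]
    (7,3)@(15, 7): e=[6,24,-6] → ·
    (6,4)@(13, 9): e=[10,8,6] → #
    (7,4)@(15, 9): e=[-2,32,-6] → ·
    (6,5)@(13, 11): e=[2,16,6] → #
    (7,5)@(15, 11): e=[-10,40,-6] → ·
    (5,6)@(11, 13): e=[6,0,18] → #  [on edge]
    (6,6)@(13, 13): e=[-6,24,6] → ·
    (5,7)@(11, 15): e=[-2,8,18] → ·
    (4,9)@(9, 19): e=[-6,0,30] → ·  [on edge]
  covered (4 px):
    · · · · · · · ·
    · · · · · · · ·
    · · · · · · · ·
    · · · · · · # ·
    · · · · · · # ·
    · · · · · · # ·
    · · · · · # · ·
    · · · · · · · ·
    · · · · · · · ·
    · · · · · · · ·
T2:
  2·area = 128  (B↔C swapped to make it positive)
  edge (14, 16)→(0, 4): d=(-14,-12) top-left  bias=+0
  edge (0, 4)→(6, 0): d=(6,-4) top-left  bias=+0
  edge (6, 0)→(14, 16): d=(8,16) right/bottom  bias=-1
    (2,0)@(5, 1): e=[102,2,24] → #
    (3,0)@(7, 1): e=[126,10,-8] → ·
    (1,1)@(3, 3): e=[50,6,72] → #
    (3,1)@(7, 3): e=[98,22,8] → #
    (4,1)@(9, 3): e=[122,30,-24] → ·
    (1,2)@(3, 5): e=[22,18,88] → #
    (4,2)@(9, 5): e=[94,42,-8] → ·
    (1,3)@(3, 7): e=[-6,30,104] → ·
    (2,3)@(5, 7): e=[18,38,72] → #
    (4,3)@(9, 7): e=[66,54,8] → #
    (5,3)@(11, 7): e=[90,62,-24] → ·
    (2,4)@(5, 9): e=[-10,50,88] → ·
  covered (16 px):
    · · # · · · · ·
    · # # # · · · ·
    · # # # · · · ·
    · · # # # · · ·
    · · · # # · · ·
    · · · · # # · ·
    · · · · · # · ·
    · · · · · · # ·
    · · · · · · · ·
    · · · · · · · ·
T3:
  2·area = 36  (B↔C swapped to make it positive)
  edge (6, 20)→(0, 8): d=(-6,-12) top-left  bias=+0
  edge (0, 8)→(9, 20): d=(9,12) right/bottom  bias=-1
  edge (9, 20)→(6, 20): d=(-3,0) right/bottom  bias=-1
    (1,6)@(3, 13): e=[6,9,21] → #
    (2,6)@(5, 13): e=[30,-15,21] → ·
    (1,7)@(3, 15): e=[-6,27,15] → ·
    (2,7)@(5, 15): e=[18,3,15] → #
    (3,7)@(7, 15): e=[42,-21,15] → ·
    (2,8)@(5, 17): e=[6,21,9] → #
    (3,8)@(7, 17): e=[30,-3,9] → ·
    (2,9)@(5, 19): e=[-6,39,3] → ·
    (3,9)@(7, 19): e=[18,15,3] → #
    (4,9)@(9, 19): e=[42,-9,3] → ·
  covered (4 px):
    · · · · · · · ·
    · · · · · · · ·
    · · · · · · · ·
    · · · · · · · ·
    · · · · · · · ·
    · · · · · · · ·
    · # · · · · · ·
    · · # · · · · ·
    · · # · · · · ·
    · · · # · · · ·

Result: [[2,0],[1,1],[2,1],[3,1],[1,2],[2,2],[3,2],[2,3],[3,3],[4,3],[3,4],[4,4],[4,5],[5,5],[5,6],[6,7]]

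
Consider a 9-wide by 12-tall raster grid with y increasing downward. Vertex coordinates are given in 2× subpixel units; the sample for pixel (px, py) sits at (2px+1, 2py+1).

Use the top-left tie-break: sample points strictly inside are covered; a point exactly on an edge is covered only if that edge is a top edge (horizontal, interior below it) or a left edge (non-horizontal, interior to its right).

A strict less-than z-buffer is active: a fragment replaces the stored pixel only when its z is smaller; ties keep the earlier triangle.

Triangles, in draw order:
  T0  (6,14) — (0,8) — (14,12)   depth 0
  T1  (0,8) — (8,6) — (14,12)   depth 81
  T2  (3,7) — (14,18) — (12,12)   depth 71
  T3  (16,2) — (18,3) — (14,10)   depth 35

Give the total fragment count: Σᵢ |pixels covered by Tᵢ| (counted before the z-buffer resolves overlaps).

T0:
  2·area = 60
  edge (6, 14)→(0, 8): d=(-6,-6) top-left  bias=+0
  edge (0, 8)→(14, 12): d=(14,4) right/bottom  bias=-1
  edge (14, 12)→(6, 14): d=(-8,2) right/bottom  bias=-1
    (0,4)@(1, 9): e=[0,10,50] → █  [on edge]
    (1,4)@(3, 9): e=[12,2,46] → █
    (2,4)@(5, 9): e=[24,-6,42] → ·
    (0,5)@(1, 11): e=[-12,38,34] → ·
    (1,5)@(3, 11): e=[0,30,30] → █  [on edge]
    (2,5)@(5, 11): e=[12,22,26] → █
    (3,5)@(7, 11): e=[24,14,22] → █
    (4,5)@(9, 11): e=[36,6,18] → █
    (5,5)@(11, 11): e=[48,-2,14] → ·
    (1,6)@(3, 13): e=[-12,58,14] → ·
    (2,6)@(5, 13): e=[0,50,10] → █  [on edge]
    (5,6)@(11, 13): e=[36,26,-2] → ·
    (3,7)@(7, 15): e=[0,70,-10] → ·  [on edge]
    (4,8)@(9, 17): e=[0,90,-30] → ·  [on edge]
    (5,9)@(11, 19): e=[0,110,-50] → ·  [on edge]
    (6,10)@(13, 21): e=[0,130,-70] → ·  [on edge]
    (7,11)@(15, 23): e=[0,150,-90] → ·  [on edge]
  covered (9 px):
    · · · · · · · · ·
    · · · · · · · · ·
    · · · · · · · · ·
    · · · · · · · · ·
    █ █ · · · · · · ·
    · █ █ █ █ · · · ·
    · · █ █ █ · · · ·
    · · · · · · · · ·
    · · · · · · · · ·
    · · · · · · · · ·
    · · · · · · · · ·
    · · · · · · · · ·
T1:
  2·area = 60
  edge (0, 8)→(8, 6): d=(8,-2) top-left  bias=+0
  edge (8, 6)→(14, 12): d=(6,6) right/bottom  bias=-1
  edge (14, 12)→(0, 8): d=(-14,-4) top-left  bias=+0
    (1,0)@(3, 1): e=[-50,0,110] → ·  [on edge]
    (2,1)@(5, 3): e=[-30,0,90] → ·  [on edge]
    (3,2)@(7, 5): e=[-10,0,70] → ·  [on edge]
    (2,3)@(5, 7): e=[2,24,34] → █
    (3,3)@(7, 7): e=[6,12,42] → █
    (4,3)@(9, 7): e=[10,0,50] → ·  [on edge]
    (2,4)@(5, 9): e=[18,36,6] → █
    (4,4)@(9, 9): e=[26,12,22] → █
    (5,4)@(11, 9): e=[30,0,30] → ·  [on edge]
    (2,5)@(5, 11): e=[34,48,-22] → ·
    (3,5)@(7, 11): e=[38,36,-14] → ·
    (4,5)@(9, 11): e=[42,24,-6] → ·
    (6,5)@(13, 11): e=[50,0,10] → ·  [on edge]
    (7,6)@(15, 13): e=[70,0,-10] → ·  [on edge]
    (8,7)@(17, 15): e=[90,0,-30] → ·  [on edge]
  covered (6 px):
    · · · · · · · · ·
    · · · · · · · · ·
    · · · · · · · · ·
    · · █ █ · · · · ·
    · · █ █ █ · · · ·
    · · · · · █ · · ·
    · · · · · · · · ·
    · · · · · · · · ·
    · · · · · · · · ·
    · · · · · · · · ·
    · · · · · · · · ·
    · · · · · · · · ·
T2:
  2·area = 44  (B↔C swapped to make it positive)
  edge (3, 7)→(12, 12): d=(9,5) right/bottom  bias=-1
  edge (12, 12)→(14, 18): d=(2,6) right/bottom  bias=-1
  edge (14, 18)→(3, 7): d=(-11,-11) top-left  bias=+0
    (4,1)@(9, 3): e=[-66,0,110] → ·  [on edge]
    (0,2)@(1, 5): e=[-8,52,0] → ·  [on edge]
    (1,3)@(3, 7): e=[0,44,0] → ·  [on edge]
    (2,4)@(5, 9): e=[8,36,0] → █  [on edge]
    (3,4)@(7, 9): e=[-2,24,22] → ·
    (5,4)@(11, 9): e=[-22,0,66] → ·  [on edge]
    (2,5)@(5, 11): e=[26,40,-22] → ·
    (3,5)@(7, 11): e=[16,28,0] → █  [on edge]
    (4,5)@(9, 11): e=[6,16,22] → █
    (5,5)@(11, 11): e=[-4,4,44] → ·
    (3,6)@(7, 13): e=[34,32,-22] → ·
    (4,6)@(9, 13): e=[24,20,0] → █  [on edge]
    (5,7)@(11, 15): e=[32,12,0] → █  [on edge]
    (6,7)@(13, 15): e=[22,0,22] → ·  [on edge]
    (6,8)@(13, 17): e=[40,4,0] → █  [on edge]
    (7,9)@(15, 19): e=[48,-4,0] → ·  [on edge]
    (7,10)@(15, 21): e=[66,0,-22] → ·  [on edge]
    (8,10)@(17, 21): e=[56,-12,0] → ·  [on edge]
  covered (7 px):
    · · · · · · · · ·
    · · · · · · · · ·
    · · · · · · · · ·
    · · · · · · · · ·
    · · █ · · · · · ·
    · · · █ █ · · · ·
    · · · · █ █ · · ·
    · · · · · █ · · ·
    · · · · · · █ · ·
    · · · · · · · · ·
    · · · · · · · · ·
    · · · · · · · · ·
T3:
  2·area = 18
  edge (16, 2)→(18, 3): d=(2,1) right/bottom  bias=-1
  edge (18, 3)→(14, 10): d=(-4,7) right/bottom  bias=-1
  edge (14, 10)→(16, 2): d=(2,-8) top-left  bias=+0
    (8,1)@(17, 3): e=[1,7,10] → █
    (8,2)@(17, 5): e=[5,-1,14] → ·
    (7,3)@(15, 7): e=[11,5,2] → █
    (8,3)@(17, 7): e=[9,-9,18] → ·
    (7,4)@(15, 9): e=[15,-3,6] → ·
  covered (2 px):
    · · · · · · · · ·
    · · · · · · · · █
    · · · · · · · · ·
    · · · · · · · █ ·
    · · · · · · · · ·
    · · · · · · · · ·
    · · · · · · · · ·
    · · · · · · · · ·
    · · · · · · · · ·
    · · · · · · · · ·
    · · · · · · · · ·
    · · · · · · · · ·

Final: 24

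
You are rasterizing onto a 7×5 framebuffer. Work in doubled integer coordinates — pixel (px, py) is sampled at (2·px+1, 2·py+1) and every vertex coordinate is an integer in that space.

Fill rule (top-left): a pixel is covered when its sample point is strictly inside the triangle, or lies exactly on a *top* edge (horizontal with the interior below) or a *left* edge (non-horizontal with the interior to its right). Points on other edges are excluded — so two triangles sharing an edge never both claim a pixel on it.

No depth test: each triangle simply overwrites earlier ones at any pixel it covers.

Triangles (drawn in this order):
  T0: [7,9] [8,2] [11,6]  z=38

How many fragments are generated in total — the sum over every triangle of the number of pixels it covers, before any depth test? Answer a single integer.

T0:
  2·area = 25
  edge (7, 9)→(8, 2): d=(1,-7) top-left  bias=+0
  edge (8, 2)→(11, 6): d=(3,4) right/bottom  bias=-1
  edge (11, 6)→(7, 9): d=(-4,3) right/bottom  bias=-1
    (4,2)@(9, 5): e=[10,5,10] → █
    (5,2)@(11, 5): e=[24,-3,4] → ·
    (4,3)@(9, 7): e=[12,11,2] → █
    (5,3)@(11, 7): e=[26,3,-4] → ·
    (3,4)@(7, 9): e=[0,25,0] → ·  [on edge]
    (4,4)@(9, 9): e=[14,17,-6] → ·
  covered (2 px):
    · · · · · · ·
    · · · · · · ·
    · · · · █ · ·
    · · · · █ · ·
    · · · · · · ·

Result: 2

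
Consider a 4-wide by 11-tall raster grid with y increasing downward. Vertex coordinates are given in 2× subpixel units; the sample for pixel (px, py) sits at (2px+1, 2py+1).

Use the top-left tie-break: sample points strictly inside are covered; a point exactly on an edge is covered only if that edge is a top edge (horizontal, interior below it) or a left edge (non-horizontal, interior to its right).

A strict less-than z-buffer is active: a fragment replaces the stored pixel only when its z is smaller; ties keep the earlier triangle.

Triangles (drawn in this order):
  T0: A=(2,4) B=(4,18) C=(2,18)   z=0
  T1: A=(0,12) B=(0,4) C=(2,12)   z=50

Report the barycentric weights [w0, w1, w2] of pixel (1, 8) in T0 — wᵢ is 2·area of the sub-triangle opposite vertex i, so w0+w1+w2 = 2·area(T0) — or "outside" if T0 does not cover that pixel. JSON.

T0:
  2·area = 28
  edge (2, 4)→(4, 18): d=(2,14) right/bottom  bias=-1
  edge (4, 18)→(2, 18): d=(-2,0) right/bottom  bias=-1
  edge (2, 18)→(2, 4): d=(0,-14) top-left  bias=+0
    (1,5)@(3, 11): e=[0,14,14] → .  [on edge]
    (1,6)@(3, 13): e=[4,10,14] → X
    (2,6)@(5, 13): e=[-24,10,42] → .
    (1,7)@(3, 15): e=[8,6,14] → X
    (2,7)@(5, 15): e=[-20,6,42] → .
    (1,8)@(3, 17): e=[12,2,14] → X
    (2,8)@(5, 17): e=[-16,2,42] → .
    (1,9)@(3, 19): e=[16,-2,14] → .
  covered (3 px):
    . . . .
    . . . .
    . . . .
    . . . .
    . . . .
    . . . .
    . X . .
    . X . .
    . X . .
    . . . .
    . . . .
T1:
  2·area = 16
  edge (0, 12)→(0, 4): d=(0,-8) top-left  bias=+0
  edge (0, 4)→(2, 12): d=(2,8) right/bottom  bias=-1
  edge (2, 12)→(0, 12): d=(-2,0) right/bottom  bias=-1
    (0,4)@(1, 9): e=[8,2,6] → X
    (1,4)@(3, 9): e=[24,-14,6] → .
    (0,5)@(1, 11): e=[8,6,2] → X
    (1,5)@(3, 11): e=[24,-10,2] → .
    (0,6)@(1, 13): e=[8,10,-2] → .
  covered (2 px):
    . . . .
    . . . .
    . . . .
    . . . .
    X . . .
    X . . .
    . . . .
    . . . .
    . . . .
    . . . .
    . . . .

Answer: [2,14,12]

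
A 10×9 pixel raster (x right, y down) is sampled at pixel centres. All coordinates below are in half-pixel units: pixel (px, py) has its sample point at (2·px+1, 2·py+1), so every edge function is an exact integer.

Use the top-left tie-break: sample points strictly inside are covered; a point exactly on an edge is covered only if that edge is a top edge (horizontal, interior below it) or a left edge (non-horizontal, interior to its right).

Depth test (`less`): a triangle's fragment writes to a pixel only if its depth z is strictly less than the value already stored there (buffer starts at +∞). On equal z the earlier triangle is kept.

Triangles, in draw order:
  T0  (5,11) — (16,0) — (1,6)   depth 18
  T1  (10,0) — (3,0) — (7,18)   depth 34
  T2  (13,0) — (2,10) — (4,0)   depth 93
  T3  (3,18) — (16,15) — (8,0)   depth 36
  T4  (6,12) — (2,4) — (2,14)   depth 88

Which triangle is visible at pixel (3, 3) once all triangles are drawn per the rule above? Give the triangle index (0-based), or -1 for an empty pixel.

T0:
  2·area = 99  (B↔C swapped to make it positive)
  edge (5, 11)→(1, 6): d=(-4,-5) top-left  bias=+0
  edge (1, 6)→(16, 0): d=(15,-6) top-left  bias=+0
  edge (16, 0)→(5, 11): d=(-11,11) right/bottom  bias=-1
    (7,0)@(15, 1): e=[90,9,0] → ·  [on edge]
    (4,1)@(9, 3): e=[52,3,44] → #
    (5,1)@(11, 3): e=[62,15,22] → #
    (6,1)@(13, 3): e=[72,27,0] → ·  [on edge]
    (2,2)@(5, 5): e=[24,9,66] → #
    (3,2)@(7, 5): e=[34,21,44] → #
    (5,2)@(11, 5): e=[54,45,0] → ·  [on edge]
    (1,3)@(3, 7): e=[6,27,66] → #
    (4,3)@(9, 7): e=[36,63,0] → ·  [on edge]
    (1,4)@(3, 9): e=[-2,57,44] → ·
    (2,4)@(5, 9): e=[8,69,22] → #
    (3,4)@(7, 9): e=[18,81,0] → ·  [on edge]
    (2,5)@(5, 11): e=[0,99,0] → ·  [on edge]
    (1,6)@(3, 13): e=[-18,117,0] → ·  [on edge]
    (0,7)@(1, 15): e=[-36,135,0] → ·  [on edge]
  covered (9 px):
    · · · · · · · · · ·
    · · · · # # · · · ·
    · · # # # · · · · ·
    · # # # · · · · · ·
    · · # · · · · · · ·
    · · · · · · · · · ·
    · · · · · · · · · ·
    · · · · · · · · · ·
    · · · · · · · · · ·
T1:
  2·area = 126  (B↔C swapped to make it positive)
  edge (10, 0)→(7, 18): d=(-3,18) right/bottom  bias=-1
  edge (7, 18)→(3, 0): d=(-4,-18) top-left  bias=+0
  edge (3, 0)→(10, 0): d=(7,0) top-left  bias=+0
    (2,0)@(5, 1): e=[87,32,7] → #
    (3,0)@(7, 1): e=[51,68,7] → #
    (4,0)@(9, 1): e=[15,104,7] → #
    (5,0)@(11, 1): e=[-21,140,7] → ·
    (2,1)@(5, 3): e=[81,24,21] → #
    (5,1)@(11, 3): e=[-27,132,21] → ·
    (2,2)@(5, 5): e=[75,16,35] → #
    (5,2)@(11, 5): e=[-33,124,35] → ·
    (2,3)@(5, 7): e=[69,8,49] → #
    (4,3)@(9, 7): e=[-3,80,49] → ·
    (2,4)@(5, 9): e=[63,0,63] → #  [on edge]
    (4,4)@(9, 9): e=[-9,72,63] → ·
  covered (17 px):
    · · # # # · · · · ·
    · · # # # · · · · ·
    · · # # # · · · · ·
    · · # # · · · · · ·
    · · # # · · · · · ·
    · · · # · · · · · ·
    · · · # · · · · · ·
    · · · # · · · · · ·
    · · · # · · · · · ·
T2:
  2·area = 90
  edge (13, 0)→(2, 10): d=(-11,10) right/bottom  bias=-1
  edge (2, 10)→(4, 0): d=(2,-10) top-left  bias=+0
  edge (4, 0)→(13, 0): d=(9,0) top-left  bias=+0
    (2,0)@(5, 1): e=[69,12,9] → #
    (3,0)@(7, 1): e=[49,32,9] → #
    (4,0)@(9, 1): e=[29,52,9] → #
    (5,0)@(11, 1): e=[9,72,9] → #
    (6,0)@(13, 1): e=[-11,92,9] → ·
    (2,1)@(5, 3): e=[47,16,27] → #
    (5,1)@(11, 3): e=[-13,76,27] → ·
    (1,2)@(3, 5): e=[45,0,45] → #  [on edge]
    (4,2)@(9, 5): e=[-15,60,45] → ·
    (1,3)@(3, 7): e=[23,4,63] → #
    (3,3)@(7, 7): e=[-17,44,63] → ·
    (1,4)@(3, 9): e=[1,8,81] → #
    (0,7)@(1, 15): e=[-45,0,135] → ·  [on edge]
  covered (13 px):
    · · # # # # · · · ·
    · · # # # · · · · ·
    · # # # · · · · · ·
    · # # · · · · · · ·
    · # · · · · · · · ·
    · · · · · · · · · ·
    · · · · · · · · · ·
    · · · · · · · · · ·
    · · · · · · · · · ·
T3:
  2·area = 219  (B↔C swapped to make it positive)
  edge (3, 18)→(8, 0): d=(5,-18) top-left  bias=+0
  edge (8, 0)→(16, 15): d=(8,15) right/bottom  bias=-1
  edge (16, 15)→(3, 18): d=(-13,3) right/bottom  bias=-1
    (4,1)@(9, 3): e=[33,9,177] → #
    (5,1)@(11, 3): e=[69,-21,171] → ·
    (3,2)@(7, 5): e=[7,55,157] → #
    (5,2)@(11, 5): e=[79,-5,145] → ·
    (3,3)@(7, 7): e=[17,71,131] → #
    (5,3)@(11, 7): e=[89,11,119] → #
    (6,3)@(13, 7): e=[125,-19,113] → ·
    (3,4)@(7, 9): e=[27,87,105] → #
    (6,4)@(13, 9): e=[135,-3,87] → ·
    (2,5)@(5, 11): e=[1,133,85] → #
    (6,5)@(13, 11): e=[145,13,61] → #
    (7,5)@(15, 11): e=[181,-17,55] → ·
  covered (27 px):
    · · · · · · · · · ·
    · · · · # · · · · ·
    · · · # # · · · · ·
    · · · # # # · · · ·
    · · · # # # · · · ·
    · · # # # # # · · ·
    · · # # # # # · · ·
    · · # # # # # # · ·
    · · # # · · · · · ·
T4:
  2·area = 40  (B↔C swapped to make it positive)
  edge (6, 12)→(2, 14): d=(-4,2) right/bottom  bias=-1
  edge (2, 14)→(2, 4): d=(0,-10) top-left  bias=+0
  edge (2, 4)→(6, 12): d=(4,8) right/bottom  bias=-1
    (1,3)@(3, 7): e=[26,10,4] → #
    (2,3)@(5, 7): e=[22,30,-12] → ·
    (1,4)@(3, 9): e=[18,10,12] → #
    (2,4)@(5, 9): e=[14,30,-4] → ·
    (1,5)@(3, 11): e=[10,10,20] → #
    (2,5)@(5, 11): e=[6,30,4] → #
    (3,5)@(7, 11): e=[2,50,-12] → ·
    (1,6)@(3, 13): e=[2,10,28] → #
    (2,6)@(5, 13): e=[-2,30,12] → ·
    (1,7)@(3, 15): e=[-6,10,36] → ·
  covered (5 px):
    · · · · · · · · · ·
    · · · · · · · · · ·
    · · · · · · · · · ·
    · # · · · · · · · ·
    · # · · · · · · · ·
    · # # · · · · · · ·
    · # · · · · · · · ·
    · · · · · · · · · ·
    · · · · · · · · · ·

Z-buffer (winner per pixel, '.' = empty):
  . . 1 1 1 2 . . . .
  . . 1 1 0 0 . . . .
  . 2 0 0 0 . . . . .
  . 0 0 0 3 3 . . . .
  . 4 0 1 3 3 . . . .
  . 4 3 1 3 3 3 . . .
  . 4 3 1 3 3 3 . . .
  . . 3 1 3 3 3 3 . .
  . . 3 1 . . . . . .

Answer: 0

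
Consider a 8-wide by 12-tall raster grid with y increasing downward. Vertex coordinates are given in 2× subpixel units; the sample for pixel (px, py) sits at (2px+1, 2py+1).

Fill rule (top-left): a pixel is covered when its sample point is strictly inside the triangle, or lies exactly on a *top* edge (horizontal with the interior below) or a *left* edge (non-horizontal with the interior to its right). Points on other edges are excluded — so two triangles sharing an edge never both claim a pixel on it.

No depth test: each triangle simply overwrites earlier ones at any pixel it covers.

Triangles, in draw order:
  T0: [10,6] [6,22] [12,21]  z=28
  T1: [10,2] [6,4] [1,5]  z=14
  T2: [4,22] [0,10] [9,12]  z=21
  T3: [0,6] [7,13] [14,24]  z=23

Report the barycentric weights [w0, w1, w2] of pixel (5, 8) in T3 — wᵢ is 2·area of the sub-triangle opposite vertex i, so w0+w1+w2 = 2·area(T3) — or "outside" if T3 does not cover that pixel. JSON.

T0:
  2·area = 92  (B↔C swapped to make it positive)
  edge (10, 6)→(12, 21): d=(2,15) right/bottom  bias=-1
  edge (12, 21)→(6, 22): d=(-6,1) right/bottom  bias=-1
  edge (6, 22)→(10, 6): d=(4,-16) top-left  bias=+0
    (4,5)@(9, 11): e=[25,63,4] → #
    (5,5)@(11, 11): e=[-5,61,36] → ·
    (4,6)@(9, 13): e=[29,51,12] → #
    (5,6)@(11, 13): e=[-1,49,44] → ·
    (4,7)@(9, 15): e=[33,39,20] → #
    (5,7)@(11, 15): e=[3,37,52] → #
    (6,7)@(13, 15): e=[-27,35,84] → ·
    (4,8)@(9, 17): e=[37,27,28] → #
    (6,8)@(13, 17): e=[-23,23,92] → ·
    (3,9)@(7, 19): e=[71,17,4] → #
    (6,9)@(13, 19): e=[-19,11,100] → ·
    (3,10)@(7, 21): e=[75,5,12] → #
  covered (12 px):
    · · · · · · · ·
    · · · · · · · ·
    · · · · · · · ·
    · · · · · · · ·
    · · · · · · · ·
    · · · · # · · ·
    · · · · # · · ·
    · · · · # # · ·
    · · · · # # · ·
    · · · # # # · ·
    · · · # # # · ·
    · · · · · · · ·
T1:
  2·area = 6
  edge (10, 2)→(6, 4): d=(-4,2) right/bottom  bias=-1
  edge (6, 4)→(1, 5): d=(-5,1) right/bottom  bias=-1
  edge (1, 5)→(10, 2): d=(9,-3) top-left  bias=+0
    (6,0)@(13, 1): e=[-2,8,0] → ·  [on edge]
    (3,1)@(7, 3): e=[2,4,0] → #  [on edge]
    (4,1)@(9, 3): e=[-2,2,6] → ·
    (5,1)@(11, 3): e=[-6,0,12] → ·  [on edge]
    (0,2)@(1, 5): e=[6,0,0] → ·  [on edge]
    (3,2)@(7, 5): e=[-6,-6,18] → ·
  covered (1 px):
    · · · · · · · ·
    · · · # · · · ·
    · · · · · · · ·
    · · · · · · · ·
    · · · · · · · ·
    · · · · · · · ·
    · · · · · · · ·
    · · · · · · · ·
    · · · · · · · ·
    · · · · · · · ·
    · · · · · · · ·
    · · · · · · · ·
T2:
  2·area = 100
  edge (4, 22)→(0, 10): d=(-4,-12) top-left  bias=+0
  edge (0, 10)→(9, 12): d=(9,2) right/bottom  bias=-1
  edge (9, 12)→(4, 22): d=(-5,10) right/bottom  bias=-1
    (0,5)@(1, 11): e=[8,7,85] → #
    (1,5)@(3, 11): e=[32,3,65] → #
    (2,5)@(5, 11): e=[56,-1,45] → ·
    (0,6)@(1, 13): e=[0,25,75] → #  [on edge]
    (2,6)@(5, 13): e=[48,17,35] → #
    (3,6)@(7, 13): e=[72,13,15] → #
    (4,6)@(9, 13): e=[96,9,-5] → ·
    (0,7)@(1, 15): e=[-8,43,65] → ·
    (1,7)@(3, 15): e=[16,39,45] → #
    (4,7)@(9, 15): e=[88,27,-15] → ·
    (1,8)@(3, 17): e=[8,57,35] → #
    (3,8)@(7, 17): e=[56,49,-5] → ·
    (1,9)@(3, 19): e=[0,75,25] → #  [on edge]
  covered (13 px):
    · · · · · · · ·
    · · · · · · · ·
    · · · · · · · ·
    · · · · · · · ·
    · · · · · · · ·
    # # · · · · · ·
    # # # # · · · ·
    · # # # · · · ·
    · # # · · · · ·
    · # # · · · · ·
    · · · · · · · ·
    · · · · · · · ·
T3:
  2·area = 28
  edge (0, 6)→(7, 13): d=(7,7) right/bottom  bias=-1
  edge (7, 13)→(14, 24): d=(7,11) right/bottom  bias=-1
  edge (14, 24)→(0, 6): d=(-14,-18) top-left  bias=+0
    (0,3)@(1, 7): e=[0,24,4] → ·  [on edge]
    (1,4)@(3, 9): e=[0,16,12] → ·  [on edge]
    (2,5)@(5, 11): e=[0,8,20] → ·  [on edge]
    (3,6)@(7, 13): e=[0,0,28] → ·  [on edge]
    (3,7)@(7, 15): e=[14,14,0] → #  [on edge]
    (4,7)@(9, 15): e=[0,-8,36] → ·  [on edge]
    (3,8)@(7, 17): e=[28,28,-28] → ·
    (4,8)@(9, 17): e=[14,6,8] → #
    (5,8)@(11, 17): e=[0,-16,44] → ·  [on edge]
    (4,9)@(9, 19): e=[28,20,-20] → ·
    (6,9)@(13, 19): e=[0,-24,52] → ·  [on edge]
    (7,10)@(15, 21): e=[0,-32,60] → ·  [on edge]
  covered (2 px):
    · · · · · · · ·
    · · · · · · · ·
    · · · · · · · ·
    · · · · · · · ·
    · · · · · · · ·
    · · · · · · · ·
    · · · · · · · ·
    · · · # · · · ·
    · · · · # · · ·
    · · · · · · · ·
    · · · · · · · ·
    · · · · · · · ·

Final: "outside"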